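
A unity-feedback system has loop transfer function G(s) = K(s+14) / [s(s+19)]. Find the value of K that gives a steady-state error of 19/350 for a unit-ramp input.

25

The open loop has one pole at the origin → type 1 system.
K_v = lim_{s→0} s·G(s) = K·14 / (19) = (14/19)·K.
e_ss = 1/K_v = 19/350 ⇒ K_v = 350/19 ⇒ K = (350/19)/(14/19) = 25.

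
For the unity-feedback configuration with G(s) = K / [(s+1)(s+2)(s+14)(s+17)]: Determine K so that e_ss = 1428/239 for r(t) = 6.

2

G(s) has no factors of s in the denominator, so the system is type 0.
K_p = lim_{s→0} G(s) = K / (1·2·14·17) = (1/476)·K.
e_ss = 6/(1 + K_p) = 1428/239 ⇒ 1 + (1/476)·K = 239/238 ⇒ K = 2.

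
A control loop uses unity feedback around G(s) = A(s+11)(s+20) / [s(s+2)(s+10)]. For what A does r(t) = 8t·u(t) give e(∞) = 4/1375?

250

One free integrator in G(s): this is a type 1 system.
K_v = lim_{s→0} s·G(s) = A·11·20 / (2·10) = 11·A.
e_ss = 8/K_v = 4/1375 ⇒ K_v = 2750 ⇒ A = 2750/11 = 250.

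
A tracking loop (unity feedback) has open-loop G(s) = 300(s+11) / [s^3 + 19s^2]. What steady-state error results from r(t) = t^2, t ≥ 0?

Factoring s^2 from the denominator leaves a polynomial with constant term 19, so the system is type 2.
K_a = lim_{s→0} s^2·G(s) = 300·11 / 19 = 3300/19.
r(t) = t^2 gives R(s) = 2/s^3.
e_ss = 2/K_a = 2/(3300/19) = 19/1650.

19/1650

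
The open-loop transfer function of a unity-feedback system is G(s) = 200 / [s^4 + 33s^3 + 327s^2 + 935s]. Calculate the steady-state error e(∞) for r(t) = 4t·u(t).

Factoring s from the denominator leaves a polynomial with constant term 935, so the system is type 1.
K_v = lim_{s→0} s·G(s) = 200 / 935 = 40/187.
e_ss = 4/K_v = 4/(40/187) = 18.7.

18.7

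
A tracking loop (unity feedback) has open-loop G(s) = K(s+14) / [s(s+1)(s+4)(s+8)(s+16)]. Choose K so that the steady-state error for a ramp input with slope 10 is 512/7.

5

The open loop has one pole at the origin → type 1 system.
K_v = lim_{s→0} s·G(s) = K·14 / (1·4·8·16) = (7/256)·K.
e_ss = 10/K_v = 512/7 ⇒ K_v = 35/256 ⇒ K = (35/256)/(7/256) = 5.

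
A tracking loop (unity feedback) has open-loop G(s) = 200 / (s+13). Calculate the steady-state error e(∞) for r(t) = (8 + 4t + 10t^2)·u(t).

System type = 0 (no poles at s=0). By superposition:
  • 8: e_ss = 8/(1+K_p) with K_p=200/13 → 104/213.
  • 4t: a type-0 system cannot track it, e_ss → ∞.
  • 10t^2: a type-0 system cannot track it, e_ss → ∞.
The unbounded component dominates.

infinity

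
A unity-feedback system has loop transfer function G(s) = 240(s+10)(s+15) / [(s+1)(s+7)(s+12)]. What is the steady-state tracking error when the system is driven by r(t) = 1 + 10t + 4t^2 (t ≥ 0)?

G(s) has no factors of s in the denominator, so the system is type 0. Treating each term separately:
  • 1: e_ss = 1/(1+K_p) with K_p=3000/7 → 7/3007.
  • 10t: a type-0 system cannot track it, e_ss → ∞.
  • 4t^2: a type-0 system cannot track it, e_ss → ∞.
The unbounded component dominates.

infinity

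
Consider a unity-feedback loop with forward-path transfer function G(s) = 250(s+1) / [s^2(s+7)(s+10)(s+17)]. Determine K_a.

System type = 2 (two poles at s=0).
K_a = lim_{s→0} s^2·G(s) = 250·1 / (7·10·17) = 25/119.

25/119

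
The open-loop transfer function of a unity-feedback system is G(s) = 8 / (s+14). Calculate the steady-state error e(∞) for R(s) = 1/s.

7/11

No free integrators in G(s): this is a type 0 system.
K_p = lim_{s→0} G(s) = 8 / (14) = 4/7.
e_ss = 1/(1 + K_p) = 1/(11/7) = 7/11.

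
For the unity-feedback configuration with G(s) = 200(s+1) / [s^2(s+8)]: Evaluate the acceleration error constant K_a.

G(s) has two factors of s in the denominator, so the system is type 2.
K_a = lim_{s→0} s^2·G(s) = 200·1 / (8) = 25.

25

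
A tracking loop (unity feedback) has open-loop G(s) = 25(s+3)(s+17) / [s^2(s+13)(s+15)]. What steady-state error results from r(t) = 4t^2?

System type = 2 (two poles at s=0).
K_a = lim_{s→0} s^2·G(s) = 25·3·17 / (13·15) = 85/13.
r(t) = 4t^2 gives R(s) = 8/s^3.
e_ss = 8/K_a = 8/(85/13) = 104/85.

104/85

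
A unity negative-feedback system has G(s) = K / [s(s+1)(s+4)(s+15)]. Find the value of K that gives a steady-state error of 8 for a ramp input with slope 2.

15

The open loop has one pole at the origin → type 1 system.
K_v = lim_{s→0} s·G(s) = K / (1·4·15) = (1/60)·K.
e_ss = 2/K_v = 8 ⇒ K_v = 0.25 ⇒ K = 0.25/(1/60) = 15.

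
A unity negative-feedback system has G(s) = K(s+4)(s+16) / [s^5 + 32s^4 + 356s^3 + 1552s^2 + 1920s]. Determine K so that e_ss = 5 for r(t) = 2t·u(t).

The denominator has no term below 1920s — 1 pole at s=0, type 1.
K_v = lim_{s→0} s·G(s) = K·4·16 / 1920 = (1/30)·K.
e_ss = 2/K_v = 5 ⇒ K_v = 0.4 ⇒ K = 0.4/(1/30) = 12.

12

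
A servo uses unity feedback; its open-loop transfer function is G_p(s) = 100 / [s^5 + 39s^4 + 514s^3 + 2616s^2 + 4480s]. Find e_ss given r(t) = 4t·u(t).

179.2

Factoring s from the denominator leaves a polynomial with constant term 4480, so the system is type 1.
K_v = lim_{s→0} s·G_p(s) = 100 / 4480 = 5/224.
e_ss = 4/K_v = 4/(5/224) = 179.2.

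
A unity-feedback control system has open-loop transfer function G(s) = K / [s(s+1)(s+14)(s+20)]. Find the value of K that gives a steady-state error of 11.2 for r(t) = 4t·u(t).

100

G(s) has one factor of s in the denominator, so the system is type 1.
K_v = lim_{s→0} s·G(s) = K / (1·14·20) = (1/280)·K.
e_ss = 4/K_v = 11.2 ⇒ K_v = 5/14 ⇒ K = (5/14)/(1/280) = 100.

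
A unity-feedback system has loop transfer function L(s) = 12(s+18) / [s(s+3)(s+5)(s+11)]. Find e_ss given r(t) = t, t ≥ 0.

55/72

System type = 1 (one pole at s=0).
K_v = lim_{s→0} s·L(s) = 12·18 / (3·5·11) = 72/55.
e_ss = 1/K_v = 1/(72/55) = 55/72.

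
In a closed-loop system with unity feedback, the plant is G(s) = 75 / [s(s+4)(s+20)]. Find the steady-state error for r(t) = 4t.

System type = 1 (one pole at s=0).
K_v = lim_{s→0} s·G(s) = 75 / (4·20) = 0.9375.
e_ss = 4/K_v = 4/0.9375 = 64/15.

64/15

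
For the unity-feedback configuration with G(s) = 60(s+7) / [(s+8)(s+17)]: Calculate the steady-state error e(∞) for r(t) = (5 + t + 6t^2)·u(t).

System type = 0 (no poles at s=0). By superposition:
  • 5: e_ss = 5/(1+K_p) with K_p=105/34 → 170/139.
  • t: a type-0 system cannot track it, e_ss → ∞.
  • 6t^2: a type-0 system cannot track it, e_ss → ∞.
The unbounded component dominates.

infinity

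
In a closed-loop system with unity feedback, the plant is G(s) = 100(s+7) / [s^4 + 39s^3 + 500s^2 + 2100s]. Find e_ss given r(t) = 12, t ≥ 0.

0

Lowest-order denominator term is 2100s, so the open loop has 1 pole at the origin → type 1 system.
K_p = ∞ for a type-1 system; e_ss to a step is zero.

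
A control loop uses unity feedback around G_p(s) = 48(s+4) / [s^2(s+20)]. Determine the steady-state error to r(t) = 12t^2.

Two free integrators in G_p(s): this is a type 2 system.
K_a = lim_{s→0} s^2·G_p(s) = 48·4 / (20) = 9.6.
r(t) = 12t^2 gives R(s) = 24/s^3.
e_ss = 24/K_a = 24/9.6 = 2.5.

2.5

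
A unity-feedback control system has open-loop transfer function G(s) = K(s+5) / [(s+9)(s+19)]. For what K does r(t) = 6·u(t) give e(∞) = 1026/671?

The open loop has no poles at the origin → type 0 system.
K_p = lim_{s→0} G(s) = K·5 / (9·19) = (5/171)·K.
e_ss = 6/(1 + K_p) = 1026/671 ⇒ 1 + (5/171)·K = 671/171 ⇒ K = 100.

100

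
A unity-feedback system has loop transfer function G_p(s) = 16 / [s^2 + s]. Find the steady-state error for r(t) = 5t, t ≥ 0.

Factoring s from the denominator leaves a polynomial with constant term 1, so the system is type 1.
K_v = lim_{s→0} s·G_p(s) = 16 / 1 = 16.
e_ss = 5/K_v = 5/16 = 0.3125.

0.3125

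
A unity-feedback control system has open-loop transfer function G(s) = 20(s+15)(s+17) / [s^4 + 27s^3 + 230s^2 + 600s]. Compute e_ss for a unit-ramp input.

Factoring s from the denominator leaves a polynomial with constant term 600, so the system is type 1.
K_v = lim_{s→0} s·G(s) = 20·15·17 / 600 = 8.5.
e_ss = 1/K_v = 1/8.5 = 2/17.

2/17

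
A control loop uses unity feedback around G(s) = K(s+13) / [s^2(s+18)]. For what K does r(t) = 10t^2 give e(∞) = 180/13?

2

System type = 2 (two poles at s=0).
K_a = lim_{s→0} s^2·G(s) = K·13 / (18) = (13/18)·K.
e_ss = 20/K_a = 180/13 ⇒ K_a = 13/9 ⇒ K = (13/9)/(13/18) = 2.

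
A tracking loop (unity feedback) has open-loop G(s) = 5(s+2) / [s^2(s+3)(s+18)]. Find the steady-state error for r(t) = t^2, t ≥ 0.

10.8

System type = 2 (two poles at s=0).
K_a = lim_{s→0} s^2·G(s) = 5·2 / (3·18) = 5/27.
r(t) = t^2 gives R(s) = 2/s^3.
e_ss = 2/K_a = 2/(5/27) = 10.8.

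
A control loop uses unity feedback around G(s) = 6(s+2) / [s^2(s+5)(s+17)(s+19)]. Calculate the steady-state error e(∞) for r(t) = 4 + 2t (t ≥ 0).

0

G(s) has two factors of s in the denominator, so the system is type 2. Treating each term separately:
  • 4: tracked with zero error.
  • 2t: tracked with zero error.
Total e_ss = 0.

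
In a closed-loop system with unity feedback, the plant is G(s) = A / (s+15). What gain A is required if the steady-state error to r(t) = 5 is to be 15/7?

20

System type = 0 (no poles at s=0).
K_p = lim_{s→0} G(s) = A / (15) = (1/15)·A.
e_ss = 5/(1 + K_p) = 15/7 ⇒ 1 + (1/15)·A = 7/3 ⇒ A = 20.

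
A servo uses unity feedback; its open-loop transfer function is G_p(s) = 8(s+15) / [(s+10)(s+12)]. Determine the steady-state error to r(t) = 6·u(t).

System type = 0 (no poles at s=0).
K_p = lim_{s→0} G_p(s) = 8·15 / (10·12) = 1.
e_ss = 6/(1 + K_p) = 6/2 = 3.

3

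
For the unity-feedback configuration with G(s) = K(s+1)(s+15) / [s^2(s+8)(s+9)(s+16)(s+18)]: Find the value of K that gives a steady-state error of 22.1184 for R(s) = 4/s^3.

Two free integrators in G(s): this is a type 2 system.
K_a = lim_{s→0} s^2·G(s) = K·1·15 / (8·9·16·18) = (5/6912)·K.
e_ss = 4/K_a = 22.1184 ⇒ K_a = 625/3456 ⇒ K = (625/3456)/(5/6912) = 250.

250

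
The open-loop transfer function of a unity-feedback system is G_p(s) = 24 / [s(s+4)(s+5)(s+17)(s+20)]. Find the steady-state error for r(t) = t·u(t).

The open loop has one pole at the origin → type 1 system.
K_v = lim_{s→0} s·G_p(s) = 24 / (4·5·17·20) = 3/850.
e_ss = 1/K_v = 1/(3/850) = 850/3.

850/3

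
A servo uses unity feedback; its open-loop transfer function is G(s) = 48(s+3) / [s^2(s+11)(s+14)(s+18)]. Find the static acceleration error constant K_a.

4/77

The open loop has two poles at the origin → type 2 system.
K_a = lim_{s→0} s^2·G(s) = 48·3 / (11·14·18) = 4/77.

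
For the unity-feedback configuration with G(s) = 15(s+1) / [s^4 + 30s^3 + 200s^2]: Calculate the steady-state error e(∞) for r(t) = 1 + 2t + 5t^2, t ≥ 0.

The denominator has no term below 200s^2 — 2 poles at s=0, type 2. By superposition:
  • 1: tracked with zero error.
  • 2t: tracked with zero error.
  • 5t^2: e_ss = 10/K_a with K_a=0.075 → 400/3.
Total e_ss = 400/3.

400/3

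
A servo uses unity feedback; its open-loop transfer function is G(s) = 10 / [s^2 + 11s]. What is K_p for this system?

K_p = lim_{s→0} G(s); with 1 pole at the origin the limit diverges, so K_p = ∞.

infinity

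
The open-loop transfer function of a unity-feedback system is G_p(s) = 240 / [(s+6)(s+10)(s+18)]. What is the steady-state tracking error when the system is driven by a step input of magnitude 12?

System type = 0 (no poles at s=0).
K_p = lim_{s→0} G_p(s) = 240 / (6·10·18) = 2/9.
e_ss = 12/(1 + K_p) = 12/(11/9) = 108/11.

108/11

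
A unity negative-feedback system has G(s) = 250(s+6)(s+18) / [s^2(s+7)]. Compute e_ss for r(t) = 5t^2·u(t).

System type = 2 (two poles at s=0).
K_a = lim_{s→0} s^2·G(s) = 250·6·18 / (7) = 27000/7.
r(t) = 5t^2 gives R(s) = 10/s^3.
e_ss = 10/K_a = 10/(27000/7) = 7/2700.

7/2700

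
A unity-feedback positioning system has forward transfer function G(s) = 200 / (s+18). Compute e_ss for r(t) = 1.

9/109

G(s) has no factors of s in the denominator, so the system is type 0.
K_p = lim_{s→0} G(s) = 200 / (18) = 100/9.
e_ss = 1/(1 + K_p) = 1/(109/9) = 9/109.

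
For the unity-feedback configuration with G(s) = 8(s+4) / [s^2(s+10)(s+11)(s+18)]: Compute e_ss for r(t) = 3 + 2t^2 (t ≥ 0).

Two free integrators in G(s): this is a type 2 system. Taking each input component in turn:
  • 3: tracked with zero error.
  • 2t^2: e_ss = 4/K_a with K_a=8/495 → 247.5.
Total e_ss = 247.5.

247.5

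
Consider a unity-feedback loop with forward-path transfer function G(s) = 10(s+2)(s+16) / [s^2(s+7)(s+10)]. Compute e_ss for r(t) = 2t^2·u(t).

0.875

The open loop has two poles at the origin → type 2 system.
K_a = lim_{s→0} s^2·G(s) = 10·2·16 / (7·10) = 32/7.
r(t) = 2t^2 gives R(s) = 4/s^3.
e_ss = 4/K_a = 4/(32/7) = 0.875.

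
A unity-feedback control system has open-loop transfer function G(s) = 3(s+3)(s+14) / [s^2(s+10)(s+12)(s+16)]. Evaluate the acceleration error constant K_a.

21/320

The open loop has two poles at the origin → type 2 system.
K_a = lim_{s→0} s^2·G(s) = 3·3·14 / (10·12·16) = 21/320.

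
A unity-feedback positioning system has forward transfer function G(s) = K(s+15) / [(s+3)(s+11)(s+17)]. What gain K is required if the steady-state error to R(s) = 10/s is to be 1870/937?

150

No free integrators in G(s): this is a type 0 system.
K_p = lim_{s→0} G(s) = K·15 / (3·11·17) = (5/187)·K.
e_ss = 10/(1 + K_p) = 1870/937 ⇒ 1 + (5/187)·K = 937/187 ⇒ K = 150.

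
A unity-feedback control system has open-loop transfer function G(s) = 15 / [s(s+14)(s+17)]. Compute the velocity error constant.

System type = 1 (one pole at s=0).
K_v = lim_{s→0} s·G(s) = 15 / (14·17) = 15/238.

15/238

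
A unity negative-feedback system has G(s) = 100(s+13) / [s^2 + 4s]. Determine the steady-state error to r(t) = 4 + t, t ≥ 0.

1/325

Lowest-order denominator term is 4s, so the open loop has 1 pole at the origin → type 1 system. By superposition:
  • 4: tracked with zero error.
  • t: e_ss = 1/K_v with K_v=325 → 1/325.
Total e_ss = 1/325.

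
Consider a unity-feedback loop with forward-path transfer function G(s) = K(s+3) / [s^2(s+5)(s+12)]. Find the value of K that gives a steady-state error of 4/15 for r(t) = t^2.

Two free integrators in G(s): this is a type 2 system.
K_a = lim_{s→0} s^2·G(s) = K·3 / (5·12) = 0.05·K.
e_ss = 2/K_a = 4/15 ⇒ K_a = 7.5 ⇒ K = 7.5/0.05 = 150.

150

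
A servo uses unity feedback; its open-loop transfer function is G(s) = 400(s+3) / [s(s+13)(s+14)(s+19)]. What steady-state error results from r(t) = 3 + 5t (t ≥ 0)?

One free integrator in G(s): this is a type 1 system. By superposition:
  • 3: tracked with zero error.
  • 5t: e_ss = 5/K_v with K_v=600/1729 → 1729/120.
Total e_ss = 1729/120.

1729/120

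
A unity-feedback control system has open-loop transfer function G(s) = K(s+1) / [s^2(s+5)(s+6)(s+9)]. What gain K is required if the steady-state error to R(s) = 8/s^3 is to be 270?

The open loop has two poles at the origin → type 2 system.
K_a = lim_{s→0} s^2·G(s) = K·1 / (5·6·9) = (1/270)·K.
e_ss = 8/K_a = 270 ⇒ K_a = 4/135 ⇒ K = (4/135)/(1/270) = 8.

8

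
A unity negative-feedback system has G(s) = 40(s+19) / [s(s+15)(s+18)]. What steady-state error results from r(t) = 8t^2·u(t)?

infinity

G(s) has one factor of s in the denominator, so the system is type 1.
For a type-1 system K_a = 0, so e_ss to a parabolic input is unbounded.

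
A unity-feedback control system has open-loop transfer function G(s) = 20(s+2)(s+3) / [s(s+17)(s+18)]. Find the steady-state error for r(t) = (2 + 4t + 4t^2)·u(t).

The open loop has one pole at the origin → type 1 system. Treating each term separately:
  • 2: tracked with zero error.
  • 4t: e_ss = 4/K_v with K_v=20/51 → 10.2.
  • 4t^2: a type-1 system cannot track it, e_ss → ∞.
The unbounded component dominates.

infinity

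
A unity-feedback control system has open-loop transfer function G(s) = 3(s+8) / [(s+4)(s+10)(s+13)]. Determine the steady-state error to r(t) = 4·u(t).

System type = 0 (no poles at s=0).
K_p = lim_{s→0} G(s) = 3·8 / (4·10·13) = 3/65.
e_ss = 4/(1 + K_p) = 4/(68/65) = 65/17.

65/17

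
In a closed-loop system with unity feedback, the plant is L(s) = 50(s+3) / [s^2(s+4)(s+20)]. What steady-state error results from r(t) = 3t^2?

3.2

L(s) has two factors of s in the denominator, so the system is type 2.
K_a = lim_{s→0} s^2·L(s) = 50·3 / (4·20) = 1.875.
r(t) = 3t^2 gives R(s) = 6/s^3.
e_ss = 6/K_a = 6/1.875 = 3.2.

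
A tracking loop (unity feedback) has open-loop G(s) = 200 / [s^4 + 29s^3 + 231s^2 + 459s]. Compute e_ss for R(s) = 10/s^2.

The denominator has no term below 459s — 1 pole at s=0, type 1.
K_v = lim_{s→0} s·G(s) = 200 / 459 = 200/459.
e_ss = 10/K_v = 10/(200/459) = 22.95.

22.95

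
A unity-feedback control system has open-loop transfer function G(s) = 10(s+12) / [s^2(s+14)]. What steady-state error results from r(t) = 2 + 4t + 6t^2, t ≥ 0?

1.4

G(s) has two factors of s in the denominator, so the system is type 2. Taking each input component in turn:
  • 2: tracked with zero error.
  • 4t: tracked with zero error.
  • 6t^2: e_ss = 12/K_a with K_a=60/7 → 1.4.
Total e_ss = 1.4.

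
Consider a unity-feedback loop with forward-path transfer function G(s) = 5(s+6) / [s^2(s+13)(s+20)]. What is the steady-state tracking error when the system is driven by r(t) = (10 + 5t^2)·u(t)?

System type = 2 (two poles at s=0). Treating each term separately:
  • 10: tracked with zero error.
  • 5t^2: e_ss = 10/K_a with K_a=3/26 → 260/3.
Total e_ss = 260/3.

260/3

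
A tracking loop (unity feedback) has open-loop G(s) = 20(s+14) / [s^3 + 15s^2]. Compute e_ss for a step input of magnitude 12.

Lowest-order denominator term is 15s^2, so the open loop has 2 poles at the origin → type 2 system.
A type-2 system has K_p = ∞, so it tracks a step input with zero steady-state error.

0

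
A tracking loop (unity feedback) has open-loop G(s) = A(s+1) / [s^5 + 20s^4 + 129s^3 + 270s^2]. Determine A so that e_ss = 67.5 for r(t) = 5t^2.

Factoring s^2 from the denominator leaves a polynomial with constant term 270, so the system is type 2.
K_a = lim_{s→0} s^2·G(s) = A·1 / 270 = (1/270)·A.
e_ss = 10/K_a = 67.5 ⇒ K_a = 4/27 ⇒ A = (4/27)/(1/270) = 40.

40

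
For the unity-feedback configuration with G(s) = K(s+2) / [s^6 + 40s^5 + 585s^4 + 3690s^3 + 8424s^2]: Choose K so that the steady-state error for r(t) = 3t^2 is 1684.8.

15

Lowest-order denominator term is 8424s^2, so the open loop has 2 poles at the origin → type 2 system.
K_a = lim_{s→0} s^2·G(s) = K·2 / 8424 = (1/4212)·K.
e_ss = 6/K_a = 1684.8 ⇒ K_a = 5/1404 ⇒ K = (5/1404)/(1/4212) = 15.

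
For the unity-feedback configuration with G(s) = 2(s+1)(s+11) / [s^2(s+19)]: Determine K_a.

22/19

G(s) has two factors of s in the denominator, so the system is type 2.
K_a = lim_{s→0} s^2·G(s) = 2·1·11 / (19) = 22/19.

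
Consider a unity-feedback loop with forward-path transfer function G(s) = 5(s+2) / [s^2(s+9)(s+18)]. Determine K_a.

5/81

G(s) has two factors of s in the denominator, so the system is type 2.
K_a = lim_{s→0} s^2·G(s) = 5·2 / (9·18) = 5/81.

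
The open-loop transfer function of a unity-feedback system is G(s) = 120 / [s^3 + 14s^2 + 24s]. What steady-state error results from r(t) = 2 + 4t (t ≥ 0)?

0.8

The denominator has no term below 24s — 1 pole at s=0, type 1. Treating each term separately:
  • 2: tracked with zero error.
  • 4t: e_ss = 4/K_v with K_v=5 → 0.8.
Total e_ss = 0.8.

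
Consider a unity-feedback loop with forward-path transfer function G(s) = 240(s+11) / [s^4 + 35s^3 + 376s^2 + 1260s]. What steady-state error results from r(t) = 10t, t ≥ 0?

105/22

The denominator has no term below 1260s — 1 pole at s=0, type 1.
K_v = lim_{s→0} s·G(s) = 240·11 / 1260 = 44/21.
e_ss = 10/K_v = 10/(44/21) = 105/22.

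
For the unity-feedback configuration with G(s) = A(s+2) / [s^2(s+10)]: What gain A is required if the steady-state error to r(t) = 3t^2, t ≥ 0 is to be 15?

2

The open loop has two poles at the origin → type 2 system.
K_a = lim_{s→0} s^2·G(s) = A·2 / (10) = 0.2·A.
e_ss = 6/K_a = 15 ⇒ K_a = 0.4 ⇒ A = 0.4/0.2 = 2.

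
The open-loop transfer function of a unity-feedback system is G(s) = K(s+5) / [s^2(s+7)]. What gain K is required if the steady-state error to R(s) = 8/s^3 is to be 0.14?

80

G(s) has two factors of s in the denominator, so the system is type 2.
K_a = lim_{s→0} s^2·G(s) = K·5 / (7) = (5/7)·K.
e_ss = 8/K_a = 0.14 ⇒ K_a = 400/7 ⇒ K = (400/7)/(5/7) = 80.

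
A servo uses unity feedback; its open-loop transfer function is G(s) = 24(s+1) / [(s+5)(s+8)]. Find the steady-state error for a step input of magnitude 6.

3.75

No free integrators in G(s): this is a type 0 system.
K_p = lim_{s→0} G(s) = 24·1 / (5·8) = 0.6.
e_ss = 6/(1 + K_p) = 6/1.6 = 3.75.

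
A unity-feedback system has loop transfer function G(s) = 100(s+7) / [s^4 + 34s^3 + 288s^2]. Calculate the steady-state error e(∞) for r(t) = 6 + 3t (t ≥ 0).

0

Lowest-order denominator term is 288s^2, so the open loop has 2 poles at the origin → type 2 system. Treating each term separately:
  • 6: tracked with zero error.
  • 3t: tracked with zero error.
Total e_ss = 0.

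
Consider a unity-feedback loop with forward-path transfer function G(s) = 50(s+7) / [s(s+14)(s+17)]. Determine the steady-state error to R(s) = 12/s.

System type = 1 (one pole at s=0).
A type-1 system has K_p = ∞, so it tracks a step input with zero steady-state error.

0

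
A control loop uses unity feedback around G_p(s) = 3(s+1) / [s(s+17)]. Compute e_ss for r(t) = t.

17/3

System type = 1 (one pole at s=0).
K_v = lim_{s→0} s·G_p(s) = 3·1 / (17) = 3/17.
e_ss = 1/K_v = 1/(3/17) = 17/3.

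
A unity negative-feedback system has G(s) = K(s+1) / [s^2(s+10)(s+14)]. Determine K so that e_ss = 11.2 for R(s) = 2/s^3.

Two free integrators in G(s): this is a type 2 system.
K_a = lim_{s→0} s^2·G(s) = K·1 / (10·14) = (1/140)·K.
e_ss = 2/K_a = 11.2 ⇒ K_a = 5/28 ⇒ K = (5/28)/(1/140) = 25.

25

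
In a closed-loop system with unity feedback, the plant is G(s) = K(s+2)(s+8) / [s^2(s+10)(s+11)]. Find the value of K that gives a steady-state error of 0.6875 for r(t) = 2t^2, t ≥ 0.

The open loop has two poles at the origin → type 2 system.
K_a = lim_{s→0} s^2·G(s) = K·2·8 / (10·11) = (8/55)·K.
e_ss = 4/K_a = 0.6875 ⇒ K_a = 64/11 ⇒ K = (64/11)/(8/55) = 40.

40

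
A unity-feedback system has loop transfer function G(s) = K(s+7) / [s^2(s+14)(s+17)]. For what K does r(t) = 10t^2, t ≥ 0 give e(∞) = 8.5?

80

The open loop has two poles at the origin → type 2 system.
K_a = lim_{s→0} s^2·G(s) = K·7 / (14·17) = (1/34)·K.
e_ss = 20/K_a = 8.5 ⇒ K_a = 40/17 ⇒ K = (40/17)/(1/34) = 80.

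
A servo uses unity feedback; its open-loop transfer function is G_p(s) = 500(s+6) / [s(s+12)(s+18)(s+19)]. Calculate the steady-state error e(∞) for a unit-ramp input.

1.368

One free integrator in G_p(s): this is a type 1 system.
K_v = lim_{s→0} s·G_p(s) = 500·6 / (12·18·19) = 125/171.
e_ss = 1/K_v = 1/(125/171) = 1.368.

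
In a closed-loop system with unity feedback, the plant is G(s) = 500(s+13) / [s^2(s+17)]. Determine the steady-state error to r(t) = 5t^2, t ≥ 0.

System type = 2 (two poles at s=0).
K_a = lim_{s→0} s^2·G(s) = 500·13 / (17) = 6500/17.
r(t) = 5t^2 gives R(s) = 10/s^3.
e_ss = 10/K_a = 10/(6500/17) = 17/650.

17/650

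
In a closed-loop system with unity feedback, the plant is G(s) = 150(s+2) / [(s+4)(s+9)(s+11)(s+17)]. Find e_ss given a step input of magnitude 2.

System type = 0 (no poles at s=0).
K_p = lim_{s→0} G(s) = 150·2 / (4·9·11·17) = 25/561.
e_ss = 2/(1 + K_p) = 2/(586/561) = 561/293.

561/293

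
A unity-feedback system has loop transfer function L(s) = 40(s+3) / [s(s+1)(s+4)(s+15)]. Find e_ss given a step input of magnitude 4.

0

One free integrator in L(s): this is a type 1 system.
K_p = ∞ for a type-1 system; e_ss to a step is zero.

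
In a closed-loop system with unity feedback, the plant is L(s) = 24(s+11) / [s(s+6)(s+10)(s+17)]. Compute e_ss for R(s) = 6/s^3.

infinity

L(s) has one factor of s in the denominator, so the system is type 1.
K_a = lim_{s→0} s^2·L(s) = 0; the steady-state error to this parabolic input grows without bound.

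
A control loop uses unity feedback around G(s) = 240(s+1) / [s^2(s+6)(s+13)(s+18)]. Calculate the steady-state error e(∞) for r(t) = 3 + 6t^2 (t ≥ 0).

System type = 2 (two poles at s=0). By superposition:
  • 3: tracked with zero error.
  • 6t^2: e_ss = 12/K_a with K_a=20/117 → 70.2.
Total e_ss = 70.2.

70.2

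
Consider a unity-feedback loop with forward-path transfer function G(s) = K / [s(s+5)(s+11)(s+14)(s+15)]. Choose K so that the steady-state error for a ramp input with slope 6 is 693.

100

System type = 1 (one pole at s=0).
K_v = lim_{s→0} s·G(s) = K / (5·11·14·15) = (1/11550)·K.
e_ss = 6/K_v = 693 ⇒ K_v = 2/231 ⇒ K = (2/231)/(1/11550) = 100.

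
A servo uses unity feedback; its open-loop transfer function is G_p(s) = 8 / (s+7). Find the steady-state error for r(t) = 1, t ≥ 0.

G_p(s) has no factors of s in the denominator, so the system is type 0.
K_p = lim_{s→0} G_p(s) = 8 / (7) = 8/7.
e_ss = 1/(1 + K_p) = 1/(15/7) = 7/15.

7/15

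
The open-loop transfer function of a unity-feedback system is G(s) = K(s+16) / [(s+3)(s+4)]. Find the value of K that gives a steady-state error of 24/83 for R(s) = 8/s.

20

No free integrators in G(s): this is a type 0 system.
K_p = lim_{s→0} G(s) = K·16 / (3·4) = (4/3)·K.
e_ss = 8/(1 + K_p) = 24/83 ⇒ 1 + (4/3)·K = 83/3 ⇒ K = 20.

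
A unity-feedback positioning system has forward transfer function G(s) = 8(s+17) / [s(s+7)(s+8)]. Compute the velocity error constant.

17/7

G(s) has one factor of s in the denominator, so the system is type 1.
K_v = lim_{s→0} s·G(s) = 8·17 / (7·8) = 17/7.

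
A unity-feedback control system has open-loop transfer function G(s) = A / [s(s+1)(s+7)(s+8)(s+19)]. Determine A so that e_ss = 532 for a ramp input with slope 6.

G(s) has one factor of s in the denominator, so the system is type 1.
K_v = lim_{s→0} s·G(s) = A / (1·7·8·19) = (1/1064)·A.
e_ss = 6/K_v = 532 ⇒ K_v = 3/266 ⇒ A = (3/266)/(1/1064) = 12.

12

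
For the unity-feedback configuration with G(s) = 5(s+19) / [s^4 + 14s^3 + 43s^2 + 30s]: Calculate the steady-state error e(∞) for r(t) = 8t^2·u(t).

infinity

Factoring s from the denominator leaves a polynomial with constant term 30, so the system is type 1.
For a type-1 system K_a = 0, so e_ss to a parabolic input is unbounded.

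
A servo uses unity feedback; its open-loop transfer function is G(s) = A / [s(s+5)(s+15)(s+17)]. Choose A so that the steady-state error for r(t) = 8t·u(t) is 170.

G(s) has one factor of s in the denominator, so the system is type 1.
K_v = lim_{s→0} s·G(s) = A / (5·15·17) = (1/1275)·A.
e_ss = 8/K_v = 170 ⇒ K_v = 4/85 ⇒ A = (4/85)/(1/1275) = 60.

60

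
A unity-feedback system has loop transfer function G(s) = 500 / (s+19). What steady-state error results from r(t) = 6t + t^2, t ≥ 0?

The open loop has no poles at the origin → type 0 system. By superposition:
  • 6t: a type-0 system cannot track it, e_ss → ∞.
  • t^2: a type-0 system cannot track it, e_ss → ∞.
The unbounded component dominates.

infinity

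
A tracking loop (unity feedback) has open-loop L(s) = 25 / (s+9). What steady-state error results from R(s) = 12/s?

54/17

No free integrators in L(s): this is a type 0 system.
K_p = lim_{s→0} L(s) = 25 / (9) = 25/9.
e_ss = 12/(1 + K_p) = 12/(34/9) = 54/17.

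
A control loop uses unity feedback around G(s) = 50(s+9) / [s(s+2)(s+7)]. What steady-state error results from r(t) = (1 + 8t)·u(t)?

The open loop has one pole at the origin → type 1 system. By superposition:
  • 1: tracked with zero error.
  • 8t: e_ss = 8/K_v with K_v=225/7 → 56/225.
Total e_ss = 56/225.

56/225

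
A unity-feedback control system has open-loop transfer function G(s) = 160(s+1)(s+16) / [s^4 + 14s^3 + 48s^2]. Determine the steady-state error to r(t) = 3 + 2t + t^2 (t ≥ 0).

The denominator has no term below 48s^2 — 2 poles at s=0, type 2. By superposition:
  • 3: tracked with zero error.
  • 2t: tracked with zero error.
  • t^2: e_ss = 2/K_a with K_a=160/3 → 0.0375.
Total e_ss = 0.0375.

0.0375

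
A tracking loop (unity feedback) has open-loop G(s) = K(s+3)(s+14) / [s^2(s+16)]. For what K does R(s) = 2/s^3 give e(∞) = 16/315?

15

The open loop has two poles at the origin → type 2 system.
K_a = lim_{s→0} s^2·G(s) = K·3·14 / (16) = 2.625·K.
e_ss = 2/K_a = 16/315 ⇒ K_a = 39.375 ⇒ K = 39.375/2.625 = 15.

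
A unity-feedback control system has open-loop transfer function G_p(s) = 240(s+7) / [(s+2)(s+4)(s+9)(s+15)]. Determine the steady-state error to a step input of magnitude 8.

72/23

G_p(s) has no factors of s in the denominator, so the system is type 0.
K_p = lim_{s→0} G_p(s) = 240·7 / (2·4·9·15) = 14/9.
e_ss = 8/(1 + K_p) = 8/(23/9) = 72/23.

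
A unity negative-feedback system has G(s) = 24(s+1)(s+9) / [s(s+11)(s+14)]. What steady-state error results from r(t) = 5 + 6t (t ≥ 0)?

77/18

System type = 1 (one pole at s=0). Treating each term separately:
  • 5: tracked with zero error.
  • 6t: e_ss = 6/K_v with K_v=108/77 → 77/18.
Total e_ss = 77/18.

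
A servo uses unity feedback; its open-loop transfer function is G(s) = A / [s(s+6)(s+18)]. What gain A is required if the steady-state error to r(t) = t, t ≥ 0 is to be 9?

One free integrator in G(s): this is a type 1 system.
K_v = lim_{s→0} s·G(s) = A / (6·18) = (1/108)·A.
e_ss = 1/K_v = 9 ⇒ K_v = 1/9 ⇒ A = (1/9)/(1/108) = 12.

12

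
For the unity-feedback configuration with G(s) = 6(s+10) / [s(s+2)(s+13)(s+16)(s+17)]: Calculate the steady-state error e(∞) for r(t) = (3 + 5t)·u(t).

System type = 1 (one pole at s=0). Taking each input component in turn:
  • 3: tracked with zero error.
  • 5t: e_ss = 5/K_v with K_v=15/1768 → 1768/3.
Total e_ss = 1768/3.

1768/3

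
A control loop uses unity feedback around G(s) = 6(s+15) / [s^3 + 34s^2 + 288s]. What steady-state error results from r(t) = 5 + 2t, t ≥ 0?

The denominator has no term below 288s — 1 pole at s=0, type 1. Treating each term separately:
  • 5: tracked with zero error.
  • 2t: e_ss = 2/K_v with K_v=0.3125 → 6.4.
Total e_ss = 6.4.

6.4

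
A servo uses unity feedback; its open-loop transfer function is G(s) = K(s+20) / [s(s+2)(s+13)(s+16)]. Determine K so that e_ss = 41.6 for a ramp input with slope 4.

2

One free integrator in G(s): this is a type 1 system.
K_v = lim_{s→0} s·G(s) = K·20 / (2·13·16) = (5/104)·K.
e_ss = 4/K_v = 41.6 ⇒ K_v = 5/52 ⇒ K = (5/52)/(5/104) = 2.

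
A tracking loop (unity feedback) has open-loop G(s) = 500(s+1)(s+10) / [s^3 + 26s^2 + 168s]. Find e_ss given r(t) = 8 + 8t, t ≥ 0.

0.2688

Lowest-order denominator term is 168s, so the open loop has 1 pole at the origin → type 1 system. Treating each term separately:
  • 8: tracked with zero error.
  • 8t: e_ss = 8/K_v with K_v=625/21 → 0.2688.
Total e_ss = 0.2688.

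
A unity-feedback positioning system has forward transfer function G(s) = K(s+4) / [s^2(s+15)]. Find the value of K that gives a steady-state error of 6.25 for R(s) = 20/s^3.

12

The open loop has two poles at the origin → type 2 system.
K_a = lim_{s→0} s^2·G(s) = K·4 / (15) = (4/15)·K.
e_ss = 20/K_a = 6.25 ⇒ K_a = 3.2 ⇒ K = 3.2/(4/15) = 12.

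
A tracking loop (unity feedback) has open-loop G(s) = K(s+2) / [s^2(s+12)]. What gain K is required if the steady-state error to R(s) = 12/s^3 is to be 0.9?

80

System type = 2 (two poles at s=0).
K_a = lim_{s→0} s^2·G(s) = K·2 / (12) = (1/6)·K.
e_ss = 12/K_a = 0.9 ⇒ K_a = 40/3 ⇒ K = (40/3)/(1/6) = 80.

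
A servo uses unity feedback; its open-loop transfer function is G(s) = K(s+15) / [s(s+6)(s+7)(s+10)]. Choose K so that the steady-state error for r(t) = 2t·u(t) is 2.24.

25

G(s) has one factor of s in the denominator, so the system is type 1.
K_v = lim_{s→0} s·G(s) = K·15 / (6·7·10) = (1/28)·K.
e_ss = 2/K_v = 2.24 ⇒ K_v = 25/28 ⇒ K = (25/28)/(1/28) = 25.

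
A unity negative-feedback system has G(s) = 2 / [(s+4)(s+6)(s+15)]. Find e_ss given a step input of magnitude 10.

G(s) has no factors of s in the denominator, so the system is type 0.
K_p = lim_{s→0} G(s) = 2 / (4·6·15) = 1/180.
e_ss = 10/(1 + K_p) = 10/(181/180) = 1800/181.

1800/181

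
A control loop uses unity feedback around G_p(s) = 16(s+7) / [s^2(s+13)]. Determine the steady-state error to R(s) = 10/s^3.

G_p(s) has two factors of s in the denominator, so the system is type 2.
K_a = lim_{s→0} s^2·G_p(s) = 16·7 / (13) = 112/13.
r(t) = 5t^2 gives R(s) = 10/s^3.
e_ss = 10/K_a = 10/(112/13) = 65/56.

65/56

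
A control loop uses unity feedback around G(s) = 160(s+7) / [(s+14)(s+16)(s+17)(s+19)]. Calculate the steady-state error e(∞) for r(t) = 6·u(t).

969/164

System type = 0 (no poles at s=0).
K_p = lim_{s→0} G(s) = 160·7 / (14·16·17·19) = 5/323.
e_ss = 6/(1 + K_p) = 6/(328/323) = 969/164.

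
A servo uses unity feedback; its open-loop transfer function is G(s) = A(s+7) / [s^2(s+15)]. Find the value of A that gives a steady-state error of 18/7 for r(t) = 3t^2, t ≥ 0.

The open loop has two poles at the origin → type 2 system.
K_a = lim_{s→0} s^2·G(s) = A·7 / (15) = (7/15)·A.
e_ss = 6/K_a = 18/7 ⇒ K_a = 7/3 ⇒ A = (7/3)/(7/15) = 5.

5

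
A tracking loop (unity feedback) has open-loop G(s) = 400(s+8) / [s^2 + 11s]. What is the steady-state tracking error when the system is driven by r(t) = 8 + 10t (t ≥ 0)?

The denominator has no term below 11s — 1 pole at s=0, type 1. Treating each term separately:
  • 8: tracked with zero error.
  • 10t: e_ss = 10/K_v with K_v=3200/11 → 11/320.
Total e_ss = 11/320.

11/320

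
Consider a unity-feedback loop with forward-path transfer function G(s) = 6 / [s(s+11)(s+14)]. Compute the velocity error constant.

3/77

System type = 1 (one pole at s=0).
K_v = lim_{s→0} s·G(s) = 6 / (11·14) = 3/77.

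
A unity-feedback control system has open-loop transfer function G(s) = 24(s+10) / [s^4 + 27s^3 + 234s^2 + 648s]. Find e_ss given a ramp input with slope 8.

Lowest-order denominator term is 648s, so the open loop has 1 pole at the origin → type 1 system.
K_v = lim_{s→0} s·G(s) = 24·10 / 648 = 10/27.
e_ss = 8/K_v = 8/(10/27) = 21.6.

21.6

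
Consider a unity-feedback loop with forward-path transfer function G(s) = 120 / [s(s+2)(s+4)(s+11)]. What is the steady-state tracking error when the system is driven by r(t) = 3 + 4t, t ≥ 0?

One free integrator in G(s): this is a type 1 system. Taking each input component in turn:
  • 3: tracked with zero error.
  • 4t: e_ss = 4/K_v with K_v=15/11 → 44/15.
Total e_ss = 44/15.

44/15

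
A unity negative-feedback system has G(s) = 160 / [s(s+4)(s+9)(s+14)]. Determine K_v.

20/63

System type = 1 (one pole at s=0).
K_v = lim_{s→0} s·G(s) = 160 / (4·9·14) = 20/63.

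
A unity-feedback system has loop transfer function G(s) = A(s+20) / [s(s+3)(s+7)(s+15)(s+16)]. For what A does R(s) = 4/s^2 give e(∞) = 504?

One free integrator in G(s): this is a type 1 system.
K_v = lim_{s→0} s·G(s) = A·20 / (3·7·15·16) = (1/252)·A.
e_ss = 4/K_v = 504 ⇒ K_v = 1/126 ⇒ A = (1/126)/(1/252) = 2.

2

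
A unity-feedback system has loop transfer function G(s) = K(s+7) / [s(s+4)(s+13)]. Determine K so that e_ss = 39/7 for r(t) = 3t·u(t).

4

G(s) has one factor of s in the denominator, so the system is type 1.
K_v = lim_{s→0} s·G(s) = K·7 / (4·13) = (7/52)·K.
e_ss = 3/K_v = 39/7 ⇒ K_v = 7/13 ⇒ K = (7/13)/(7/52) = 4.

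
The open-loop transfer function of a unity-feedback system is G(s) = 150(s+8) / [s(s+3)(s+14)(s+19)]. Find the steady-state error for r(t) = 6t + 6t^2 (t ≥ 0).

infinity

One free integrator in G(s): this is a type 1 system. Taking each input component in turn:
  • 6t: e_ss = 6/K_v with K_v=200/133 → 3.99.
  • 6t^2: a type-1 system cannot track it, e_ss → ∞.
The unbounded component dominates.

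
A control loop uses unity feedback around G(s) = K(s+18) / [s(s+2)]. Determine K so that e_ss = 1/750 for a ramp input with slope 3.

250

G(s) has one factor of s in the denominator, so the system is type 1.
K_v = lim_{s→0} s·G(s) = K·18 / (2) = 9·K.
e_ss = 3/K_v = 1/750 ⇒ K_v = 2250 ⇒ K = 2250/9 = 250.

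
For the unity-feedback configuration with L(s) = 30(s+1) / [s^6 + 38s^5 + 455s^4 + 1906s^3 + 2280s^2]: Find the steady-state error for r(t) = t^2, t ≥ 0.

Factoring s^2 from the denominator leaves a polynomial with constant term 2280, so the system is type 2.
K_a = lim_{s→0} s^2·L(s) = 30·1 / 2280 = 1/76.
r(t) = t^2 gives R(s) = 2/s^3.
e_ss = 2/K_a = 2/(1/76) = 152.

152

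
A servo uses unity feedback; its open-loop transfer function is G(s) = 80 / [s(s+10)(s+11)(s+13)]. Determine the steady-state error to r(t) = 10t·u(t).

G(s) has one factor of s in the denominator, so the system is type 1.
K_v = lim_{s→0} s·G(s) = 80 / (10·11·13) = 8/143.
e_ss = 10/K_v = 10/(8/143) = 178.75.

178.75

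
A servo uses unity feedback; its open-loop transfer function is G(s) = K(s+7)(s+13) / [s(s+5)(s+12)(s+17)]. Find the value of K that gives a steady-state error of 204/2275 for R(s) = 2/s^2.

One free integrator in G(s): this is a type 1 system.
K_v = lim_{s→0} s·G(s) = K·7·13 / (5·12·17) = (91/1020)·K.
e_ss = 2/K_v = 204/2275 ⇒ K_v = 2275/102 ⇒ K = (2275/102)/(91/1020) = 250.

250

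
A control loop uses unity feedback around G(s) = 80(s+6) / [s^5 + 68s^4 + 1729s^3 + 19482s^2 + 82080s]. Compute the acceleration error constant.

0

The denominator has no term below 82080s — 1 pole at s=0, type 1.
K_a = lim_{s→0} s^2·G(s) = 0 (the extra factor of s kills the finite limit).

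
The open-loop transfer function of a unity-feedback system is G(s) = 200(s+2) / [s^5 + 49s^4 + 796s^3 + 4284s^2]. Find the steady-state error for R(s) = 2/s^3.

21.42

Lowest-order denominator term is 4284s^2, so the open loop has 2 poles at the origin → type 2 system.
K_a = lim_{s→0} s^2·G(s) = 200·2 / 4284 = 100/1071.
r(t) = t^2 gives R(s) = 2/s^3.
e_ss = 2/K_a = 2/(100/1071) = 21.42.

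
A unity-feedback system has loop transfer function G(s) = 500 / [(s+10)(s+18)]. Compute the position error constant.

25/9

No free integrators in G(s): this is a type 0 system.
K_p = lim_{s→0} G(s) = 500 / (10·18) = 25/9.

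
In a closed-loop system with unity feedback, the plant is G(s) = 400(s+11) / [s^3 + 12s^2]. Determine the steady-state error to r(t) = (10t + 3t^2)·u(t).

Factoring s^2 from the denominator leaves a polynomial with constant term 12, so the system is type 2. Taking each input component in turn:
  • 10t: tracked with zero error.
  • 3t^2: e_ss = 6/K_a with K_a=1100/3 → 9/550.
Total e_ss = 9/550.

9/550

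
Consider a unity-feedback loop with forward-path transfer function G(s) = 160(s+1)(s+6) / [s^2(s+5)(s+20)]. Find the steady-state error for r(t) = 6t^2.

1.25

The open loop has two poles at the origin → type 2 system.
K_a = lim_{s→0} s^2·G(s) = 160·1·6 / (5·20) = 9.6.
r(t) = 6t^2 gives R(s) = 12/s^3.
e_ss = 12/K_a = 12/9.6 = 1.25.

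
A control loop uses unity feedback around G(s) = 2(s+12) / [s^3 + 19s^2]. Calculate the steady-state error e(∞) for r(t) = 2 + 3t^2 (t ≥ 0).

Factoring s^2 from the denominator leaves a polynomial with constant term 19, so the system is type 2. Taking each input component in turn:
  • 2: tracked with zero error.
  • 3t^2: e_ss = 6/K_a with K_a=24/19 → 4.75.
Total e_ss = 4.75.

4.75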